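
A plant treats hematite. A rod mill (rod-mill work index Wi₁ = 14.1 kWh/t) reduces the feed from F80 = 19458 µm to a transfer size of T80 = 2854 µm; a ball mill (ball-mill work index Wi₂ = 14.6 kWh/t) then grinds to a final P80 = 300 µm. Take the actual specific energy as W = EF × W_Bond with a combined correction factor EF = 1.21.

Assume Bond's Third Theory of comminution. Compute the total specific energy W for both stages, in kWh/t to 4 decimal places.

W = 10·Wi·(P80^(-½) − F80^(-½))
Stage 1 (19458→2854 µm, Wi₁=14.1): W₁ = 10·14.1·(0.018719 − 0.007169) = 1.6285 kWh/t
Stage 2 (2854→300 µm, Wi₂=14.6): W₂ = 10·14.6·(0.057735 − 0.018719) = 5.6964 kWh/t
W = W₁ + W₂ = 1.6285 + 5.6964 = 7.3249 kWh/t
Corrected W = EF·W_Bond = 1.21·7.3249 = 8.8631 kWh/t

W = 8.8631 kWh/t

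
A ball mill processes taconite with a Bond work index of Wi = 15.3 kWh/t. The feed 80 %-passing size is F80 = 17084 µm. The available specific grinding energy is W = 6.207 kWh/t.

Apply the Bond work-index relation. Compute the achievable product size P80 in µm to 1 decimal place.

P80 = 430.1 µm

W = 10·Wi·[P80^(−½) − F80^(−½)]
P80^-0.5 = F80^-0.5 + W/(10 Wi)
  = 6.2070/(10·15.3) + 1/√17084 = 0.040569 + 0.007651 = 0.048219
P80 = (1/0.048219)² = 20.7385² = 430.09 µm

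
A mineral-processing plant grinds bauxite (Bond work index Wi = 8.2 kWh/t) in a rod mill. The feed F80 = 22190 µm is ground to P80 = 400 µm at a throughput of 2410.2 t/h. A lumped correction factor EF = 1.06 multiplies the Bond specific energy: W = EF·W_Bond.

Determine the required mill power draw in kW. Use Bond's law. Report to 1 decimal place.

W = 10·Wi·(P80^(-½) − F80^(-½))
W = 10·8.2·(1/√400 − 1/√22190) = 10·8.2·(0.043287) = 3.5495 kWh/t
Apply correction: 3.5495 × 1.06 = 3.7625 kWh/t
Power = W × throughput = 3.7625 kWh/t × 2410.2 t/h = 9068.4 kW

P = 9068.4 kW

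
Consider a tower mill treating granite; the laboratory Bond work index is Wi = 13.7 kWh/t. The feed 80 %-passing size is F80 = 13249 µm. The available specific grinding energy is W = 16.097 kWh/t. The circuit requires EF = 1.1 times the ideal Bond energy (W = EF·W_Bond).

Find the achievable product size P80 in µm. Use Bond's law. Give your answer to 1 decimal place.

P80 = 75.0 µm

W = 10 Wi (1/√P80 − 1/√F80)  [Bond]
W_Bond = W / EF = 16.097 / 1.1 = 14.6336 kWh/t
⇒ 1/√P80 = W_Bond/(10 Wi) + 1/√F80
  = 14.6336/(10·13.7) + 1/√13249 = 0.106815 + 0.008688 = 0.115503
P80 = (1/0.115503)² = 8.6578² = 74.96 µm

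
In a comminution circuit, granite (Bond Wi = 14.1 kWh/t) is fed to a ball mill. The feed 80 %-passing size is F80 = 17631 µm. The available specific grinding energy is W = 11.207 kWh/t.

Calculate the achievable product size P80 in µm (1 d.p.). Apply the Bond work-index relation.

P80 = 132.1 µm

W = 10·Wi·[P80^(−½) − F80^(−½)]
P80^-0.5 = F80^-0.5 + W/(10 Wi)
  = 11.2070/(10·14.1) + 1/√17631 = 0.079482 + 0.007531 = 0.087013
P80 = (1/0.087013)² = 11.4925² = 132.08 µm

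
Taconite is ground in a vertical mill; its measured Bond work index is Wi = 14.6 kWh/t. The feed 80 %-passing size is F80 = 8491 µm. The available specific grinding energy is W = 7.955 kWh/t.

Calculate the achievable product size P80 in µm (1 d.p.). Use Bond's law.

W = 10·Wi·(P80^(-½) − F80^(-½))
⇒ 1/√P80 = W/(10 Wi) + 1/√F80
  = 7.9550/(10·14.6) + 1/√8491 = 0.054486 + 0.010852 = 0.065339
P80 = (1/0.065339)² = 15.3049² = 234.24 µm

P80 = 234.2 µm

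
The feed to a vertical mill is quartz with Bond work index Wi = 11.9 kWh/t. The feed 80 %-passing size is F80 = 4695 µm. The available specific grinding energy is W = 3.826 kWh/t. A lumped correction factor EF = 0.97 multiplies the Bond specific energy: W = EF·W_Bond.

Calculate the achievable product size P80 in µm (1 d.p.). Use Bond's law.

P80 = 438.8 µm

W = 10 Wi (1/√P80 − 1/√F80)  [Bond]
W_Bond = W / EF = 3.826 / 0.97 = 3.9443 kWh/t
⇒ 1/√P80 = W_Bond/(10·Wi) + 1/√F80
  = 3.9443/(10·11.9) + 1/√4695 = 0.033146 + 0.014594 = 0.047740
P80 = (1/0.047740)² = 20.9468² = 438.77 µm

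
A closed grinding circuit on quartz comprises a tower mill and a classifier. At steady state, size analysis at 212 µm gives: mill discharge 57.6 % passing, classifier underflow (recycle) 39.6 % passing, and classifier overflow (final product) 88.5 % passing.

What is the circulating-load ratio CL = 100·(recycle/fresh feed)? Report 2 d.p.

CL = 171.67 %

Two-product formula at 212 µm:
d + r·d = r·u + o → r(d−u) = o−d
r = (88.5 − 57.6)/(57.6 − 39.6) = 30.9/18.0 = 1.7167
CL = 100·r = 171.67 %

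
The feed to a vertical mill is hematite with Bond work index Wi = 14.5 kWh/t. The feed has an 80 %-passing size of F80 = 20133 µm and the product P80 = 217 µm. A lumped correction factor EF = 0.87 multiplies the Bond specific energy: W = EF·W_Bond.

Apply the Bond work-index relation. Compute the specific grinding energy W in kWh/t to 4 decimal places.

W = 10·Wi·[P80^(−½) − F80^(−½)]
1/√217 = 0.067884;  1/√20133 = 0.007048
W = 10·14.5·(0.067884 − 0.007048) = 8.8213 kWh/t
W_actual = 0.87 × 8.8213 = 7.6746 kWh/t

W = 7.6746 kWh/t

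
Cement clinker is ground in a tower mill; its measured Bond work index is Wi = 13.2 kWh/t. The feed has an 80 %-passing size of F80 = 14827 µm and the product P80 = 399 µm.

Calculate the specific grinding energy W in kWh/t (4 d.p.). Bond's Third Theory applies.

W_Bond = 10·Wi·(1/√P₈₀ − 1/√F₈₀)
1/√399 = 0.050063;  1/√14827 = 0.008212
W = 10·13.2·(0.050063 − 0.008212) = 5.5242 kWh/t

W = 5.5242 kWh/t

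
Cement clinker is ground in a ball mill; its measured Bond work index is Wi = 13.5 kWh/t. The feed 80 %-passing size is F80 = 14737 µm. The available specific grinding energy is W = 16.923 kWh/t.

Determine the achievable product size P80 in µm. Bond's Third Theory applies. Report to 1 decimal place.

P80 = 56.0 µm

W = 10 Wi / √P80 − 10 Wi / √F80
P80^-0.5 = F80^-0.5 + W/(10 Wi)
  = 16.9230/(10·13.5) + 1/√14737 = 0.125356 + 0.008238 = 0.133593
P80 = (1/0.133593)² = 7.4854² = 56.03 µm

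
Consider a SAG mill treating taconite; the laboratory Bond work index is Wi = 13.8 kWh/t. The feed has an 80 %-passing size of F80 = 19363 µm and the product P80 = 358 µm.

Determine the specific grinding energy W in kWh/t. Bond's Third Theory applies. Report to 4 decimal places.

W = 6.3018 kWh/t

Bond:  W = 10 Wi (1/√P − 1/√F)
1/√358 = 0.052852;  1/√19363 = 0.007186
W = 10·13.8·(0.052852 − 0.007186) = 6.3018 kWh/t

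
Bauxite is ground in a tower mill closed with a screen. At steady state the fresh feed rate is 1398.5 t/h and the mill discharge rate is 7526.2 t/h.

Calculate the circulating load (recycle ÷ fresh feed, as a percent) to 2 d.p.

CL = 438.16 %

Steady state: M = F + R.
R = M − F = 7526.2 − 1398.5 = 6127.7 t/h
CL = 100·R/F = 100·6127.7/1398.5 = 438.16 %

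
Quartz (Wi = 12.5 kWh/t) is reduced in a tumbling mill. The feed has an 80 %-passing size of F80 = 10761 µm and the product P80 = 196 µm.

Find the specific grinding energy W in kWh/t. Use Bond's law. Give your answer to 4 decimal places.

W_Bond = 10·Wi·(1/√P₈₀ − 1/√F₈₀)
1/√196 = 0.071429;  1/√10761 = 0.009640
W = 10·12.5·(0.071429 − 0.009640) = 7.7236 kWh/t

W = 7.7236 kWh/t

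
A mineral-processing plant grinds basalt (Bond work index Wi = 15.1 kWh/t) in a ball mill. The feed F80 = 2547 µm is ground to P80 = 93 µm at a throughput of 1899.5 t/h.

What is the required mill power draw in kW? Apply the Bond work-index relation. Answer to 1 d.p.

W = 10 Wi / √P80 − 10 Wi / √F80
W = 10·15.1·(1/√93 − 1/√2547) = 10·15.1·(0.083881) = 12.6660 kWh/t
P = W·T = 12.6660·1899.5 = 24059.0 kW

P = 24059.0 kW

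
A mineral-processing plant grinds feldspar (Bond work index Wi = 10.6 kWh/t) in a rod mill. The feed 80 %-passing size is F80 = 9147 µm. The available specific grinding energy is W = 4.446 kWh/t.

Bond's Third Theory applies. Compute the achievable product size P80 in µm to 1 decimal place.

P80 = 364.2 µm

W = 10 Wi / √P80 − 10 Wi / √F80
⇒ 1/√P80 = W/(10·Wi) + 1/√F80
  = 4.4460/(10·10.6) + 1/√9147 = 0.041943 + 0.010456 = 0.052399
P80 = (1/0.052399)² = 19.0842² = 364.21 µm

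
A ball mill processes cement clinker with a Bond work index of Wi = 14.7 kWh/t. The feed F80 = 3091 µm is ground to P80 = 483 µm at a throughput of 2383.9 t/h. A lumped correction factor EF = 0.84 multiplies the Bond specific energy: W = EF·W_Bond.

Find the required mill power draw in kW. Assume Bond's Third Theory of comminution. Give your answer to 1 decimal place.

W = 10·Wi·[P80^(−½) − F80^(−½)]
W = 10·14.7·(1/√483 − 1/√3091) = 10·14.7·(0.027515) = 4.0447 kWh/t
With EF = 0.84: W = 4.0447·0.84 = 3.3975 kWh/t
Mill draw = 3.3975 × 2383.9 = 8099.4 kW

P = 8099.4 kW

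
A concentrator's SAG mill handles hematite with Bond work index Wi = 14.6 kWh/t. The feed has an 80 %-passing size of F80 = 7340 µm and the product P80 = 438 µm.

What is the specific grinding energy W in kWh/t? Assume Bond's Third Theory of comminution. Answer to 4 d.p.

W = 5.2720 kWh/t

W = 10·Wi·[P80^(−½) − F80^(−½)]
1/√438 = 0.047782;  1/√7340 = 0.011672
W = 10·14.6·(0.047782 − 0.011672) = 5.2720 kWh/t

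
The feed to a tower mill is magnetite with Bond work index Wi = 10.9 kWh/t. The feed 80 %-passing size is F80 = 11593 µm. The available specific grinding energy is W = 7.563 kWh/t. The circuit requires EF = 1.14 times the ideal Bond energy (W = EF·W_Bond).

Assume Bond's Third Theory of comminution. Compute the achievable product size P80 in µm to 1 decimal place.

W = 10 Wi (1/√P80 − 1/√F80)  [Bond]
W_Bond = W / EF = 7.563 / 1.14 = 6.6342 kWh/t
1/√P80 = 1/√F80 + W_Bond/(10·Wi)
  = 6.6342/(10·10.9) + 1/√11593 = 0.060864 + 0.009288 = 0.070152
P80 = (1/0.070152)² = 14.2548² = 203.20 µm

P80 = 203.2 µm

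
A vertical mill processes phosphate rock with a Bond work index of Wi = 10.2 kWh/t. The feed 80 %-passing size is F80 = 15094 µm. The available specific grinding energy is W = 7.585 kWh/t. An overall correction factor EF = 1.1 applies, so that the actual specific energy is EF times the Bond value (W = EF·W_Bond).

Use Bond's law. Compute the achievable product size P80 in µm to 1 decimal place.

W = 10 Wi / √P80 − 10 Wi / √F80
W_Bond = W / EF = 7.585 / 1.1 = 6.8955 kWh/t
P80^-0.5 = F80^-0.5 + W_Bond/(10 Wi)
  = 6.8955/(10·10.2) + 1/√15094 = 0.067602 + 0.008140 = 0.075742
P80 = (1/0.075742)² = 13.2027² = 174.31 µm

P80 = 174.3 µm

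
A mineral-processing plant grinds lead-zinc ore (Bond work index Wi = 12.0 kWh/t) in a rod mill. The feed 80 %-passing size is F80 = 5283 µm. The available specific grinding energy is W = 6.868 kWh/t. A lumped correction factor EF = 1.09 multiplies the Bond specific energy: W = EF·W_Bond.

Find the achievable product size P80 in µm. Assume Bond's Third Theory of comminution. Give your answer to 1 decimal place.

Bond: W = 10·Wi·(1/√P80 − 1/√F80)
W_Bond = W / EF = 6.868 / 1.09 = 6.3009 kWh/t
⇒ 1/√P80 = W_Bond/(10·Wi) + 1/√F80
  = 6.3009/(10·12.0) + 1/√5283 = 0.052508 + 0.013758 = 0.066266
P80 = (1/0.066266)² = 15.0907² = 227.73 µm

P80 = 227.7 µm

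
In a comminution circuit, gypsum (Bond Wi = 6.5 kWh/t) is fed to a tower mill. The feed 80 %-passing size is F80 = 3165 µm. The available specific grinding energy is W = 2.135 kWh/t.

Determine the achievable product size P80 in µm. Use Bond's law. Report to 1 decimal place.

W = 10 Wi (P80^-0.5 − F80^-0.5)
1/√P80 = 1/√F80 + W/(10·Wi)
  = 2.1350/(10·6.5) + 1/√3165 = 0.032846 + 0.017775 = 0.050621
P80 = (1/0.050621)² = 19.7545² = 390.24 µm

P80 = 390.2 µm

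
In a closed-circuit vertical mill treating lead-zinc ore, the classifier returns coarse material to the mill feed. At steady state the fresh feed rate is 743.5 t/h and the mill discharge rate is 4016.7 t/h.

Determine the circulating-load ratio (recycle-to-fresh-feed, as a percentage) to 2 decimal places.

CL = 440.24 %

M = F + R at steady state, so:
R = M − F = 4016.7 − 743.5 = 3273.2 t/h
CL = 100·R/F = 100·3273.2/743.5 = 440.24 %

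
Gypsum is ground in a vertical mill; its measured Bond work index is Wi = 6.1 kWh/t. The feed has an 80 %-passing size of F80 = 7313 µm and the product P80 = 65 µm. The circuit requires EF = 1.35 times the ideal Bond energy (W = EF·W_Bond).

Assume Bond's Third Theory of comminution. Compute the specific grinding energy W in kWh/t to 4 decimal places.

W = 10 Wi / √P80 − 10 Wi / √F80
1/√65 = 0.124035;  1/√7313 = 0.011694
W = 10·6.1·(0.124035 − 0.011694) = 6.8528 kWh/t
With EF = 1.35: W = 6.8528·1.35 = 9.2513 kWh/t

W = 9.2513 kWh/t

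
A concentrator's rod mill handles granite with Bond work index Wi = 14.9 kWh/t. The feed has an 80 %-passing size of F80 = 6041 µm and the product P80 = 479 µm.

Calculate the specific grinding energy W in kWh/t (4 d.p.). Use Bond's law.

W = 10 Wi / √P80 − 10 Wi / √F80
1/√479 = 0.045691;  1/√6041 = 0.012866
W = 10·14.9·(0.045691 − 0.012866) = 4.8909 kWh/t

W = 4.8909 kWh/t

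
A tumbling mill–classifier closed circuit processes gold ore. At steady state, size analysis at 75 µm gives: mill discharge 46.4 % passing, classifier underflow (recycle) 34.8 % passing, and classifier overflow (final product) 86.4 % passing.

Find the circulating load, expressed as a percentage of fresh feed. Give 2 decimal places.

Two-product formula at 75 µm:
r = (o − d)/(d − u)
r = (86.4 − 46.4)/(46.4 − 34.8) = 40.0/11.6 = 3.4483
CL = 100·r = 344.83 %

CL = 344.83 %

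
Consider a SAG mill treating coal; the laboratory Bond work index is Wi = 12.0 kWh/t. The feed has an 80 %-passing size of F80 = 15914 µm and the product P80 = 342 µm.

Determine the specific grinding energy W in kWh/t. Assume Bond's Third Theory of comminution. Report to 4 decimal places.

W = 5.5376 kWh/t

W = 10·Wi·(P80^(-½) − F80^(-½))
1/√342 = 0.054074;  1/√15914 = 0.007927
W = 10·12.0·(0.054074 − 0.007927) = 5.5376 kWh/t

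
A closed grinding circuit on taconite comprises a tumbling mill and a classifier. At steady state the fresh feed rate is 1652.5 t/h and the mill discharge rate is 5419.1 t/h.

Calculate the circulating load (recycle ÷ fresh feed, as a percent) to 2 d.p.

CL = 227.93 %

Steady state: M = F + R.
R = M − F = 5419.1 − 1652.5 = 3766.6 t/h
CL = 100·R/F = 100·3766.6/1652.5 = 227.93 %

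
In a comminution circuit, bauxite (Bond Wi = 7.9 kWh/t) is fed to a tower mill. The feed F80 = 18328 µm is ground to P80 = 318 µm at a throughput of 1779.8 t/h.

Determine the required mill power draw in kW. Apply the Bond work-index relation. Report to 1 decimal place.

P = 6846.1 kW

W = 10·Wi·(P80^(-½) − F80^(-½))
W = 10·7.9·(1/√318 − 1/√18328) = 10·7.9·(0.048691) = 3.8466 kWh/t
Power = W × throughput = 3.8466 kWh/t × 1779.8 t/h = 6846.1 kW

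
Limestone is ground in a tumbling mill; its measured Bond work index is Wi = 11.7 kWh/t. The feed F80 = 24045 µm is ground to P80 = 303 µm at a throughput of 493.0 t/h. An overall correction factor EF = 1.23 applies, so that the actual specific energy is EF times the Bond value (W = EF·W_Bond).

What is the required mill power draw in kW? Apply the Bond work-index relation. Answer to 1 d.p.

W = 10·Wi·[P80^(−½) − F80^(−½)]
W = 10·11.7·(1/√303 − 1/√24045) = 10·11.7·(0.051000) = 5.9669 kWh/t
Corrected W = EF·W_Bond = 1.23·5.9669 = 7.3393 kWh/t
Power = W × throughput = 7.3393 kWh/t × 493.0 t/h = 3618.3 kW

P = 3618.3 kW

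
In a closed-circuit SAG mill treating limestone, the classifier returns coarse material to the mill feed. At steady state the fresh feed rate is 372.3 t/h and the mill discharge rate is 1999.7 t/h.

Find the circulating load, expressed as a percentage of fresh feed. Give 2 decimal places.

Steady state: M = F + R.
R = M − F = 1999.7 − 372.3 = 1627.4 t/h
CL = 100·R/F = 100·1627.4/372.3 = 437.12 %

CL = 437.12 %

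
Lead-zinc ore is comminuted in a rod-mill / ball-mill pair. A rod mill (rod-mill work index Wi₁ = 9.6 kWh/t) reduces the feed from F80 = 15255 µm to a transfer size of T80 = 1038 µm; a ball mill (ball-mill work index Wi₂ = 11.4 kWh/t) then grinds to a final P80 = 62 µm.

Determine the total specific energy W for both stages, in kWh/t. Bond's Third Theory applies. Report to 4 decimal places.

W = 13.1421 kWh/t

W = 10 Wi / √P80 − 10 Wi / √F80
Stage 1 (15255→1038 µm, Wi₁=9.6): W₁ = 10·9.6·(0.031039 − 0.008096) = 2.2024 kWh/t
Stage 2 (1038→62 µm, Wi₂=11.4): W₂ = 10·11.4·(0.127000 − 0.031039) = 10.9396 kWh/t
W = W₁ + W₂ = 2.2024 + 10.9396 = 13.1421 kWh/t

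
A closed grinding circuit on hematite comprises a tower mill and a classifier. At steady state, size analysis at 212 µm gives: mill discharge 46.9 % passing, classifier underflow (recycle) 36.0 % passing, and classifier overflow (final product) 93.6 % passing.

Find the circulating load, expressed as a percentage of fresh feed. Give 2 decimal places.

CL = 428.44 %

Let r = R/F. Size balance at 212 µm:
(1+r)d = ru + o → r = (o−d)/(d−u)
r = (93.6 − 46.9)/(46.9 − 36.0) = 46.7/10.9 = 4.2844
CL = 100·r = 428.44 %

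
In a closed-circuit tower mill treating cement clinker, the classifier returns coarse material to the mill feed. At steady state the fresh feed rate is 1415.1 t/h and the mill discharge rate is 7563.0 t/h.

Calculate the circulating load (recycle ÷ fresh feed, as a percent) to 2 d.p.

Discharge = new feed + return, hence
R = M − F = 7563.0 − 1415.1 = 6147.9 t/h
CL = 100·R/F = 100·6147.9/1415.1 = 434.45 %

CL = 434.45 %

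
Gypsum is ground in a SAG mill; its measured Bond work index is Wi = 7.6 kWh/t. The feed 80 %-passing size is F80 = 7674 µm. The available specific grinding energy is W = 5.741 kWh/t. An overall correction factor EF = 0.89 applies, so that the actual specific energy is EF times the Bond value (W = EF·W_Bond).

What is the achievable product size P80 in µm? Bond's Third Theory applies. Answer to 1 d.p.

W = 10·Wi·[P80^(−½) − F80^(−½)]
W_Bond = W / EF = 5.741 / 0.89 = 6.4506 kWh/t
⇒ 1/√P80 = W_Bond/(10·Wi) + 1/√F80
  = 6.4506/(10·7.6) + 1/√7674 = 0.084876 + 0.011415 = 0.096291
P80 = (1/0.096291)² = 10.3852² = 107.85 µm

P80 = 107.9 µm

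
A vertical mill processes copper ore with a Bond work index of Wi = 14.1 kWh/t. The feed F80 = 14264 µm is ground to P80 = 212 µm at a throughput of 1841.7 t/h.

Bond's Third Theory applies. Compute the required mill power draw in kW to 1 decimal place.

P = 15660.6 kW

W = 10·Wi·(P80^(-½) − F80^(-½))
W = 10·14.1·(1/√212 − 1/√14264) = 10·14.1·(0.060307) = 8.5033 kWh/t
P_mill = W·ṁ = 8.5033·1841.7 = 15660.6 kW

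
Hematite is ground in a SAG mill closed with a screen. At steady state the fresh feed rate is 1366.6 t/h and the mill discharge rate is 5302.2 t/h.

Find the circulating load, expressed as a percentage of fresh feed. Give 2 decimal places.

CL = 287.98 %

Steady state: M = F + R.
R = M − F = 5302.2 − 1366.6 = 3935.6 t/h
CL = 100·R/F = 100·3935.6/1366.6 = 287.98 %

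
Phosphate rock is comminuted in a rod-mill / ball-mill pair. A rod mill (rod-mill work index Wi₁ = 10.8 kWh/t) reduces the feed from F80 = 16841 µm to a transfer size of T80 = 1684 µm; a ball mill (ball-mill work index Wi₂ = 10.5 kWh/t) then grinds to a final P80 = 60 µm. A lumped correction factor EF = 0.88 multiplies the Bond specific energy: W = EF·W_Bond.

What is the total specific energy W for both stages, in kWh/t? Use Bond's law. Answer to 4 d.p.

W = 10·Wi·(P80^(-½) − F80^(-½))
Stage 1 (16841→1684 µm, Wi₁=10.8): W₁ = 10·10.8·(0.024369 − 0.007706) = 1.7996 kWh/t
Stage 2 (1684→60 µm, Wi₂=10.5): W₂ = 10·10.5·(0.129099 − 0.024369) = 10.9967 kWh/t
W = W₁ + W₂ = 1.7996 + 10.9967 = 12.7963 kWh/t
With EF = 0.88: W = 12.7963·0.88 = 11.2608 kWh/t

W = 11.2608 kWh/t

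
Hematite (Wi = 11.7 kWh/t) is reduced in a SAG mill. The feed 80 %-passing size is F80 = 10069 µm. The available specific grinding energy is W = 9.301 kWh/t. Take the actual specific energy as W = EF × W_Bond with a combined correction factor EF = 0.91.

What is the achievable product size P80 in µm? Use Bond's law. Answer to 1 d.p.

P80 = 105.6 µm

W = 10·Wi·(P80^(-½) − F80^(-½))
W_Bond = W / EF = 9.301 / 0.91 = 10.2209 kWh/t
P80^(−½) = W_Bond/(10 Wi) + F80^(−½)
  = 10.2209/(10·11.7) + 1/√10069 = 0.087358 + 0.009966 = 0.097324
P80 = (1/0.097324)² = 10.2750² = 105.58 µm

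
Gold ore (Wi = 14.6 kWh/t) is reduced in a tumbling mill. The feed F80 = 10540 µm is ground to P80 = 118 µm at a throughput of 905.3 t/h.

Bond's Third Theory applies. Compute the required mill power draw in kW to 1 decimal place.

W = 10 Wi (P80^-0.5 − F80^-0.5)
W = 10·14.6·(1/√118 − 1/√10540) = 10·14.6·(0.082317) = 12.0183 kWh/t
P = W·T = 12.0183·905.3 = 10880.2 kW

P = 10880.2 kW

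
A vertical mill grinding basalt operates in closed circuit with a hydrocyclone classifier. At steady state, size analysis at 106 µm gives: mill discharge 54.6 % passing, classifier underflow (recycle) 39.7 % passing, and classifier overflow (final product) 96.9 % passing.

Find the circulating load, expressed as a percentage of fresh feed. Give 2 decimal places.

Let r = R/F. Size balance at 106 µm:
d + r·d = r·u + o → r(d−u) = o−d
r = (96.9 − 54.6)/(54.6 − 39.7) = 42.3/14.9 = 2.8389
CL = 100·r = 283.89 %

CL = 283.89 %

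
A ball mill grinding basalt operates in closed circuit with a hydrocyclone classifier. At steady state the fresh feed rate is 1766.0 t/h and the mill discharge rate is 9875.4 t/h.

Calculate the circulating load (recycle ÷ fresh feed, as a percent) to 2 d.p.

M = F + R at steady state, so:
R = M − F = 9875.4 − 1766.0 = 8109.4 t/h
CL = 100·R/F = 100·8109.4/1766.0 = 459.20 %

CL = 459.20 %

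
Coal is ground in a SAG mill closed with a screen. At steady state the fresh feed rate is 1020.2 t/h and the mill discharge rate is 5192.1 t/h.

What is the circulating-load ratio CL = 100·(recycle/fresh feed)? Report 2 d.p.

CL = 408.93 %

M = F + R at steady state, so:
R = M − F = 5192.1 − 1020.2 = 4171.9 t/h
CL = 100·R/F = 100·4171.9/1020.2 = 408.93 %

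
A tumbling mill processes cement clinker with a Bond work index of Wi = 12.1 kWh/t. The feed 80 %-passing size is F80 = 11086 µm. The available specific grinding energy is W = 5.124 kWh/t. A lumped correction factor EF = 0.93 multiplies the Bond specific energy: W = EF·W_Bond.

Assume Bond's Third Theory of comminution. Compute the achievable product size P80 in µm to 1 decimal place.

Bond: W = 10·Wi·(1/√P80 − 1/√F80)
W_Bond = W / EF = 5.124 / 0.93 = 5.5097 kWh/t
P80^-0.5 = F80^-0.5 + W_Bond/(10 Wi)
  = 5.5097/(10·12.1) + 1/√11086 = 0.045535 + 0.009498 = 0.055032
P80 = (1/0.055032)² = 18.1712² = 330.19 µm

P80 = 330.2 µm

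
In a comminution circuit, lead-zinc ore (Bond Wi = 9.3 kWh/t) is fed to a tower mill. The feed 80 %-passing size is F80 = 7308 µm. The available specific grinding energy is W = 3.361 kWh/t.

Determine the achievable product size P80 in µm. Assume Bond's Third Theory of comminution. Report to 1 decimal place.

P80 = 437.0 µm

W = 10 Wi (P80^-0.5 − F80^-0.5)
1/√P80 = 1/√F80 + W/(10·Wi)
  = 3.3610/(10·9.3) + 1/√7308 = 0.036140 + 0.011698 = 0.047837
P80 = (1/0.047837)² = 20.9041² = 436.98 µm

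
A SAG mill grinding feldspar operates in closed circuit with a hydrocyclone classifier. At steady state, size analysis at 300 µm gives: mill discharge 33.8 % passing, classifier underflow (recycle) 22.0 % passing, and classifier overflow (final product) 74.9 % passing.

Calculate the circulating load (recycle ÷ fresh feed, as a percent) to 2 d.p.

CL = 348.31 %

Classifier node, passing 300 µm:
Fd + Rd = Ru + Fo ⇒ R/F = (o−d)/(d−u)
r = (74.9 − 33.8)/(33.8 − 22.0) = 41.1/11.8 = 3.4831
CL = 100·r = 348.31 %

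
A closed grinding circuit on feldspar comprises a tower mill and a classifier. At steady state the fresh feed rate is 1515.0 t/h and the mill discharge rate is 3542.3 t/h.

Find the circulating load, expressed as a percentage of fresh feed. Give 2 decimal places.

CL = 133.82 %

Steady state: M = F + R.
R = M − F = 3542.3 − 1515.0 = 2027.3 t/h
CL = 100·R/F = 100·2027.3/1515.0 = 133.82 %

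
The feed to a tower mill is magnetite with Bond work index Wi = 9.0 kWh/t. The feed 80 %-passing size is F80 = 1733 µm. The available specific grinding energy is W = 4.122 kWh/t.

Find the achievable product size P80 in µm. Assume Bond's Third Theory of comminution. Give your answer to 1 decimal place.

P80 = 205.1 µm

W_Bond = 10·Wi·(1/√P₈₀ − 1/√F₈₀)
P80^-0.5 = F80^-0.5 + W/(10 Wi)
  = 4.1220/(10·9.0) + 1/√1733 = 0.045800 + 0.024022 = 0.069822
P80 = (1/0.069822)² = 14.3222² = 205.13 µm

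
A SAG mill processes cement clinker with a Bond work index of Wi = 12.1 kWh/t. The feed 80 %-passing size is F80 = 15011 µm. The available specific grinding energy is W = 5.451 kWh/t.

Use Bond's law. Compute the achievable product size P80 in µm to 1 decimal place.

W = 10·Wi·[P80^(−½) − F80^(−½)]
1/√P80 = 1/√F80 + W/(10·Wi)
  = 5.4510/(10·12.1) + 1/√15011 = 0.045050 + 0.008162 = 0.053212
P80 = (1/0.053212)² = 18.7929² = 353.17 µm

P80 = 353.2 µm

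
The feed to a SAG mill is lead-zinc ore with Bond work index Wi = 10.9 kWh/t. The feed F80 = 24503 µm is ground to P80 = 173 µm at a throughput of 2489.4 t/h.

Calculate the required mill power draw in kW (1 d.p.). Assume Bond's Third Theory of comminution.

P = 18896.5 kW

W = 10·Wi·[P80^(−½) − F80^(−½)]
W = 10·10.9·(1/√173 − 1/√24503) = 10·10.9·(0.069640) = 7.5908 kWh/t
P = W·T = 7.5908·2489.4 = 18896.5 kW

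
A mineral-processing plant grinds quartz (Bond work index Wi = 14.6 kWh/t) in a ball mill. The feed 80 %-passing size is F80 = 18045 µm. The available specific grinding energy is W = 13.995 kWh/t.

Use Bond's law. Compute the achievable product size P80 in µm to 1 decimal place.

P80 = 93.7 µm

W = 10 Wi (1/√P80 − 1/√F80)  [Bond]
1/√P80 = 1/√F80 + W/(10·Wi)
  = 13.9950/(10·14.6) + 1/√18045 = 0.095856 + 0.007444 = 0.103300
P80 = (1/0.103300)² = 9.6805² = 93.71 µm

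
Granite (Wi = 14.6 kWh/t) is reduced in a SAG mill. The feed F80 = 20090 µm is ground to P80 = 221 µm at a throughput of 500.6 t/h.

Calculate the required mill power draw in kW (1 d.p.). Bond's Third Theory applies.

Bond:  W = 10 Wi (1/√P − 1/√F)
W = 10·14.6·(1/√221 − 1/√20090) = 10·14.6·(0.060212) = 8.7910 kWh/t
Power = W × throughput = 8.7910 kWh/t × 500.6 t/h = 4400.8 kW

P = 4400.8 kW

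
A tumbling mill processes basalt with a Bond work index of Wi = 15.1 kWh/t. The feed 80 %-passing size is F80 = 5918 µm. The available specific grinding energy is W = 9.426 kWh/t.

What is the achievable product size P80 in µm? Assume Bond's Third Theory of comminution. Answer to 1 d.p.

W = 10·Wi·[P80^(−½) − F80^(−½)]
⇒ 1/√P80 = W/(10·Wi) + 1/√F80
  = 9.4260/(10·15.1) + 1/√5918 = 0.062424 + 0.012999 = 0.075423
P80 = (1/0.075423)² = 13.2586² = 175.79 µm

P80 = 175.8 µm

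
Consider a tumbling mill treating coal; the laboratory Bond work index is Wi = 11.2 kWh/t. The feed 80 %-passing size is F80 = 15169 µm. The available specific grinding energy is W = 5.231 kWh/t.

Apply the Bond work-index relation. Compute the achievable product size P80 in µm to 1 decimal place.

P80 = 332.7 µm

W = 10 Wi / √P80 − 10 Wi / √F80
⇒ 1/√P80 = W/(10 Wi) + 1/√F80
  = 5.2310/(10·11.2) + 1/√15169 = 0.046705 + 0.008119 = 0.054825
P80 = (1/0.054825)² = 18.2399² = 332.70 µm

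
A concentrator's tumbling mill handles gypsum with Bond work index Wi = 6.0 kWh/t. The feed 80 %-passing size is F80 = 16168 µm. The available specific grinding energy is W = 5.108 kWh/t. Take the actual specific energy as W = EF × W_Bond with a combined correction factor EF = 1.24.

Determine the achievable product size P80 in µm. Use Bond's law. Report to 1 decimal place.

P80 = 170.8 µm

W = 10 Wi (1/√P80 − 1/√F80)  [Bond]
W_Bond = W / EF = 5.108 / 1.24 = 4.1194 kWh/t
⇒ 1/√P80 = W_Bond/(10 Wi) + 1/√F80
  = 4.1194/(10·6.0) + 1/√16168 = 0.068656 + 0.007865 = 0.076520
P80 = (1/0.076520)² = 13.0684² = 170.78 µm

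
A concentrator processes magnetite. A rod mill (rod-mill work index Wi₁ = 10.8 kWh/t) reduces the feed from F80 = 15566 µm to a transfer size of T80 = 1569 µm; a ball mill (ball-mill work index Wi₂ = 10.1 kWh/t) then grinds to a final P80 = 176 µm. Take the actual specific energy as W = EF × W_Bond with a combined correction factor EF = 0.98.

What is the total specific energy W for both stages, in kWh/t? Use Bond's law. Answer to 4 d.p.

W = 6.7858 kWh/t

W = 10 Wi (1/√P80 − 1/√F80)  [Bond]
Stage 1 (15566→1569 µm, Wi₁=10.8): W₁ = 10·10.8·(0.025246 − 0.008015) = 1.8609 kWh/t
Stage 2 (1569→176 µm, Wi₂=10.1): W₂ = 10·10.1·(0.075378 − 0.025246) = 5.0633 kWh/t
W = W₁ + W₂ = 1.8609 + 5.0633 = 6.9242 kWh/t
W_actual = 0.98 × 6.9242 = 6.7858 kWh/t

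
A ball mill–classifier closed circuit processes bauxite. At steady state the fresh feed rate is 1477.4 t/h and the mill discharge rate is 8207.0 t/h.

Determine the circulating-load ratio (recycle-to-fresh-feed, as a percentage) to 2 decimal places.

CL = 455.50 %

Discharge = new feed + return, hence
R = M − F = 8207.0 − 1477.4 = 6729.6 t/h
CL = 100·R/F = 100·6729.6/1477.4 = 455.50 %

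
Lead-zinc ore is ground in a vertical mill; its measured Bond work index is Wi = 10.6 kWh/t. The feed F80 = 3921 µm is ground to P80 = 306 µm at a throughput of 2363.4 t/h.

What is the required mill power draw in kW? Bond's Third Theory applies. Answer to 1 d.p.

P = 10320.5 kW

W = 10·Wi·[P80^(−½) − F80^(−½)]
W = 10·10.6·(1/√306 − 1/√3921) = 10·10.6·(0.041196) = 4.3668 kWh/t
Power = W × throughput = 4.3668 kWh/t × 2363.4 t/h = 10320.5 kW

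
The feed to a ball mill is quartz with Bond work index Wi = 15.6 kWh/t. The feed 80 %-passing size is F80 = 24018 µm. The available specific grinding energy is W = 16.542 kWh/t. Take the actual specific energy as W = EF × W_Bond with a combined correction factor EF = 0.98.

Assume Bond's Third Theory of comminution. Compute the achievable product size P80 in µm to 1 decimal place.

W_Bond = 10·Wi·(1/√P₈₀ − 1/√F₈₀)
W_Bond = W / EF = 16.542 / 0.98 = 16.8796 kWh/t
⇒ 1/√P80 = W_Bond/(10 Wi) + 1/√F80
  = 16.8796/(10·15.6) + 1/√24018 = 0.108203 + 0.006453 = 0.114655
P80 = (1/0.114655)² = 8.7218² = 76.07 µm

P80 = 76.1 µm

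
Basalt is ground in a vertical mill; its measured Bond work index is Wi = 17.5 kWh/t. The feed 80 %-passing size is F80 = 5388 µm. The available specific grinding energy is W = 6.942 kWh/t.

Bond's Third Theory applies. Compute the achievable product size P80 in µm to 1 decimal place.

P80 = 352.1 µm

Bond: W = 10·Wi·(1/√P80 − 1/√F80)
1/√P80 = 1/√F80 + W/(10·Wi)
  = 6.9420/(10·17.5) + 1/√5388 = 0.039669 + 0.013623 = 0.053292
P80 = (1/0.053292)² = 18.7645² = 352.11 µm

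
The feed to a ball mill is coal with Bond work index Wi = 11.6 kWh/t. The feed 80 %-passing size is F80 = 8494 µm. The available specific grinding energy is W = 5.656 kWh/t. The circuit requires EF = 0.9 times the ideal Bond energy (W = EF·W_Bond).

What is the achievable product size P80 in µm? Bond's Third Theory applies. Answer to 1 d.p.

P80 = 236.5 µm

W = 10 Wi / √P80 − 10 Wi / √F80
W_Bond = W / EF = 5.656 / 0.9 = 6.2844 kWh/t
⇒ 1/√P80 = W_Bond/(10·Wi) + 1/√F80
  = 6.2844/(10·11.6) + 1/√8494 = 0.054176 + 0.010850 = 0.065027
P80 = (1/0.065027)² = 15.3783² = 236.49 µm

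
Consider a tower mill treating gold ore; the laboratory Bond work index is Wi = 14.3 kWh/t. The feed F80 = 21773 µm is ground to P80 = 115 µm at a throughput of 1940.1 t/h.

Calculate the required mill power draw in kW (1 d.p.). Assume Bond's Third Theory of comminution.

W = 10 Wi / √P80 − 10 Wi / √F80
W = 10·14.3·(1/√115 − 1/√21773) = 10·14.3·(0.086473) = 12.3657 kWh/t
Power = W × throughput = 12.3657 kWh/t × 1940.1 t/h = 23990.7 kW

P = 23990.7 kW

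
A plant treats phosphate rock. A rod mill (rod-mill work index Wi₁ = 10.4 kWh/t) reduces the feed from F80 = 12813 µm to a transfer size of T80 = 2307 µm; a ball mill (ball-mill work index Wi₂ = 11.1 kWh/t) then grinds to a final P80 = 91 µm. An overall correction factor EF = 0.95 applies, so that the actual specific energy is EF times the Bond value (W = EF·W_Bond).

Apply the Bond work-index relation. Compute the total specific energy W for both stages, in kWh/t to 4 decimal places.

W = 10.0429 kWh/t

W = 10 Wi (1/√P80 − 1/√F80)  [Bond]
Stage 1 (12813→2307 µm, Wi₁=10.4): W₁ = 10·10.4·(0.020820 − 0.008834) = 1.2465 kWh/t
Stage 2 (2307→91 µm, Wi₂=11.1): W₂ = 10·11.1·(0.104828 − 0.020820) = 9.3250 kWh/t
W = W₁ + W₂ = 1.2465 + 9.3250 = 10.5715 kWh/t
W_actual = 0.95 × 10.5715 = 10.0429 kWh/t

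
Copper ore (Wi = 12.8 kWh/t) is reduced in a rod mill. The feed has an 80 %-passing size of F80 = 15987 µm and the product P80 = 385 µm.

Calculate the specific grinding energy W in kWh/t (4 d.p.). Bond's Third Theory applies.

W = 5.5111 kWh/t

Bond:  W = 10 Wi (1/√P − 1/√F)
1/√385 = 0.050965;  1/√15987 = 0.007909
W = 10·12.8·(0.050965 − 0.007909) = 5.5111 kWh/t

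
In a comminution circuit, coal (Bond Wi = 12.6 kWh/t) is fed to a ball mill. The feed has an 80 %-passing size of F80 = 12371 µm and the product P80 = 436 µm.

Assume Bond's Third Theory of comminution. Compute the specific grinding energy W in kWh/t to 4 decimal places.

W = 10 Wi (P80^-0.5 − F80^-0.5)
1/√436 = 0.047891;  1/√12371 = 0.008991
W = 10·12.6·(0.047891 − 0.008991) = 4.9015 kWh/t

W = 4.9015 kWh/t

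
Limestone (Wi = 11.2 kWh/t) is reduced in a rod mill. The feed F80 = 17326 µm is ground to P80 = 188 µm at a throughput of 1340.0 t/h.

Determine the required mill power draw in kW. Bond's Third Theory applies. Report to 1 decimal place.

P = 9805.5 kW

W_Bond = 10·Wi·(1/√P₈₀ − 1/√F₈₀)
W = 10·11.2·(1/√188 − 1/√17326) = 10·11.2·(0.065335) = 7.3176 kWh/t
Power = W × throughput = 7.3176 kWh/t × 1340.0 t/h = 9805.5 kW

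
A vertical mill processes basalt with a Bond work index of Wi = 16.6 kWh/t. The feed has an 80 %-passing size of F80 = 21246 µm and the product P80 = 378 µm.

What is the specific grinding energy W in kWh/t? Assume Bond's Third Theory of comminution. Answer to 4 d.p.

W = 10 Wi (1/√P80 − 1/√F80)  [Bond]
1/√378 = 0.051434;  1/√21246 = 0.006861
W = 10·16.6·(0.051434 − 0.006861) = 7.3993 kWh/t

W = 7.3993 kWh/t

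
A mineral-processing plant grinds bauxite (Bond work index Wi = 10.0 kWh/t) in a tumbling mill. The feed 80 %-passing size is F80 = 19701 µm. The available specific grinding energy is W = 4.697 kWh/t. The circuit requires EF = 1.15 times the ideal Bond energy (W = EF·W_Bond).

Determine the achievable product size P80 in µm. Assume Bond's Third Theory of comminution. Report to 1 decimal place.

P80 = 434.6 µm

W_Bond = 10·Wi·(1/√P₈₀ − 1/√F₈₀)
W_Bond = W / EF = 4.697 / 1.15 = 4.0843 kWh/t
P80^(−½) = W_Bond/(10 Wi) + F80^(−½)
  = 4.0843/(10·10.0) + 1/√19701 = 0.040843 + 0.007125 = 0.047968
P80 = (1/0.047968)² = 20.8472² = 434.61 µm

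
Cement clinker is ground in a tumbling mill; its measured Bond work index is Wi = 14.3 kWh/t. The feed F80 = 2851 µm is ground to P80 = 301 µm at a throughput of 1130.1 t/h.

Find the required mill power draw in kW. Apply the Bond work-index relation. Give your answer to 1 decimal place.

W = 10·Wi·[P80^(−½) − F80^(−½)]
W = 10·14.3·(1/√301 − 1/√2851) = 10·14.3·(0.038911) = 5.5642 kWh/t
P = W·T = 5.5642·1130.1 = 6288.1 kW

P = 6288.1 kW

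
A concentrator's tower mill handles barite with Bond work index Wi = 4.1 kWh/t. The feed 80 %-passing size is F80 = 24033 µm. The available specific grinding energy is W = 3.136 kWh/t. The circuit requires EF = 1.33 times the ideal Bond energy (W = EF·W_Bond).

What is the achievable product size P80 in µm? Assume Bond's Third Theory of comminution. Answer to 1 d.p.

Bond: W = 10·Wi·(1/√P80 − 1/√F80)
W_Bond = W / EF = 3.136 / 1.33 = 2.3579 kWh/t
⇒ 1/√P80 = W_Bond/(10 Wi) + 1/√F80
  = 2.3579/(10·4.1) + 1/√24033 = 0.057510 + 0.006451 = 0.063960
P80 = (1/0.063960)² = 15.6347² = 244.44 µm

P80 = 244.4 µm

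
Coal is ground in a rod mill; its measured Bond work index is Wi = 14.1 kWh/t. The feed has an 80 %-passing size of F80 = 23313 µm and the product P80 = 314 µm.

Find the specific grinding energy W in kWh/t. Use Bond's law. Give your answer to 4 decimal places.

W = 7.0336 kWh/t

Bond:  W = 10 Wi (1/√P − 1/√F)
1/√314 = 0.056433;  1/√23313 = 0.006549
W = 10·14.1·(0.056433 − 0.006549) = 7.0336 kWh/t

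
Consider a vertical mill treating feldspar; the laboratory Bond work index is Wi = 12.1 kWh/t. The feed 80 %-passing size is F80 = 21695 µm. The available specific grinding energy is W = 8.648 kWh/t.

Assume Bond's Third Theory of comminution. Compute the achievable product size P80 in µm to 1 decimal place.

P80 = 163.3 µm

W = 10·Wi·(P80^(-½) − F80^(-½))
1/√P80 = 1/√F80 + W/(10·Wi)
  = 8.6480/(10·12.1) + 1/√21695 = 0.071471 + 0.006789 = 0.078260
P80 = (1/0.078260)² = 12.7779² = 163.27 µm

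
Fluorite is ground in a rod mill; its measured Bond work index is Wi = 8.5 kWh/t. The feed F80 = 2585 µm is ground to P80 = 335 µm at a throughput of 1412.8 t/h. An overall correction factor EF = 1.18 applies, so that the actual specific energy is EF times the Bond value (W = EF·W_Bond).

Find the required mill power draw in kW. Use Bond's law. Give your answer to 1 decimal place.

W = 10·Wi·[P80^(−½) − F80^(−½)]
W = 10·8.5·(1/√335 − 1/√2585) = 10·8.5·(0.034967) = 2.9722 kWh/t
W_actual = 1.18 × 2.9722 = 3.5072 kWh/t
Mill draw = 3.5072 × 1412.8 = 4955.0 kW

P = 4955.0 kW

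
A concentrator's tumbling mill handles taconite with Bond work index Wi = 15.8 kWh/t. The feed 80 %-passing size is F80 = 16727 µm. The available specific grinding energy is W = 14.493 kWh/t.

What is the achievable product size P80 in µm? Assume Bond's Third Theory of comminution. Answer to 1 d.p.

W = 10 Wi / √P80 − 10 Wi / √F80
⇒ 1/√P80 = W/(10·Wi) + 1/√F80
  = 14.4930/(10·15.8) + 1/√16727 = 0.091728 + 0.007732 = 0.099460
P80 = (1/0.099460)² = 10.0543² = 101.09 µm

P80 = 101.1 µm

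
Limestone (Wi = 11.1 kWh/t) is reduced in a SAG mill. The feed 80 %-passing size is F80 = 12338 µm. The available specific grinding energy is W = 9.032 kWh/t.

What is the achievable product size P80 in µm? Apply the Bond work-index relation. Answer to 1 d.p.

P80 = 122.4 µm

W_Bond = 10·Wi·(1/√P₈₀ − 1/√F₈₀)
1/√P80 = 1/√F80 + W/(10·Wi)
  = 9.0320/(10·11.1) + 1/√12338 = 0.081369 + 0.009003 = 0.090372
P80 = (1/0.090372)² = 11.0654² = 122.44 µm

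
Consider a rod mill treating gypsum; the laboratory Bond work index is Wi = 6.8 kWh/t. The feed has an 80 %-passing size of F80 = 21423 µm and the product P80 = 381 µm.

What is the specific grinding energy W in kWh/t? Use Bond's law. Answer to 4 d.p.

W_Bond = 10·Wi·(1/√P₈₀ − 1/√F₈₀)
1/√381 = 0.051232;  1/√21423 = 0.006832
W = 10·6.8·(0.051232 − 0.006832) = 3.0192 kWh/t

W = 3.0192 kWh/t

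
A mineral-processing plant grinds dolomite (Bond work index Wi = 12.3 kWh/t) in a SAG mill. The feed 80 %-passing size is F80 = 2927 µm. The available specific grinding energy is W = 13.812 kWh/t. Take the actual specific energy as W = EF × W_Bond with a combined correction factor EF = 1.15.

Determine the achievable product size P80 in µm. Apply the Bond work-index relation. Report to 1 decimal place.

P80 = 74.2 µm

W = 10·Wi·(P80^(-½) − F80^(-½))
W_Bond = W / EF = 13.812 / 1.15 = 12.0104 kWh/t
P80^-0.5 = F80^-0.5 + W_Bond/(10 Wi)
  = 12.0104/(10·12.3) + 1/√2927 = 0.097646 + 0.018484 = 0.116129
P80 = (1/0.116129)² = 8.6111² = 74.15 µm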